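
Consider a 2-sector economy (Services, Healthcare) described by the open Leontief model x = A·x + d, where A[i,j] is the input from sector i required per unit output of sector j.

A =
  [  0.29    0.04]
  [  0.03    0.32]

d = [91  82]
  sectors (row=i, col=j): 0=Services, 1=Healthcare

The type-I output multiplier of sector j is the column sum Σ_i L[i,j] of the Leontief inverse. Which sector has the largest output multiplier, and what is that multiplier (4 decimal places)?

Form M = I − A:
  [  0.71   -0.04]
  [ -0.03    0.68]
Leontief inverse L = M⁻¹:
  [  1.4120    0.0831]
  [  0.0623    1.4743]
Total output x = L · d:
  x_0 = 1.4120·91 + 0.0831·82 = 135.2990
  x_1 = 0.0623·91 + 1.4743·82 = 126.5573
Output multipliers (column sums of L):
  Services: 1.4743
  Healthcare: 1.5573

Healthcare (1.5573)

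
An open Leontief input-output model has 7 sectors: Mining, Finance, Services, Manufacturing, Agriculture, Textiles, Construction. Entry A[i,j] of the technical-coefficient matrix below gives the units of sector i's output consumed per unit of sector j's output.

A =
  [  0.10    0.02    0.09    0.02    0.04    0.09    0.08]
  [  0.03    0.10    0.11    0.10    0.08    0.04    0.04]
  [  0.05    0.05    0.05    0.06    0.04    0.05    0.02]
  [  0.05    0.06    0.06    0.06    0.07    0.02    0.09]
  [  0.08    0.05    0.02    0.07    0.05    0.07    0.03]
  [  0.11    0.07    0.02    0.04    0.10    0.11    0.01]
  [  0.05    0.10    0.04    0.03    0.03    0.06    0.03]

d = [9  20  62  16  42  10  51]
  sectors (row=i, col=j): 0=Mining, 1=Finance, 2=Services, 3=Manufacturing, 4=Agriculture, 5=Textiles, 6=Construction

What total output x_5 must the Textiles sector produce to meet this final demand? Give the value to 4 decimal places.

Form M = I − A:
  [  0.90   -0.02   -0.09   -0.02   -0.04   -0.09   -0.08]
  [ -0.03    0.90   -0.11   -0.10   -0.08   -0.04   -0.04]
  [ -0.05   -0.05    0.95   -0.06   -0.04   -0.05   -0.02]
  [ -0.05   -0.06   -0.06    0.94   -0.07   -0.02   -0.09]
  [ -0.08   -0.05   -0.02   -0.07    0.95   -0.07   -0.03]
  [ -0.11   -0.07   -0.02   -0.04   -0.10    0.89   -0.01]
  [ -0.05   -0.10   -0.04   -0.03   -0.03   -0.06    0.97]
Leontief inverse L = M⁻¹:
  [  1.1543    0.0643    0.1296    0.0553    0.0820    0.1420    0.1097]
  [  0.0822    1.1544    0.1588    0.1506    0.1301    0.0879    0.0766]
  [  0.0871    0.0836    1.0814    0.0902    0.0731    0.0841    0.0444]
  [  0.0937    0.1048    0.0990    1.0978    0.1080    0.0610    0.1199]
  [  0.1256    0.0887    0.0565    0.1035    1.0890    0.1119    0.0596]
  [  0.1704    0.1169    0.0645    0.0824    0.1500    1.1664    0.0445]
  [  0.0889    0.1390    0.0764    0.0643    0.0670    0.0973    1.0546]
Total output x = L · d:
  x_0 = 1.1543·9 + 0.0643·20 + 0.1296·62 + 0.0553·16 + 0.0820·42 + 0.1420·10 + 0.1097·51 = 31.0508
  x_1 = 0.0822·9 + 1.1544·20 + 0.1588·62 + 0.1506·16 + 0.1301·42 + 0.0879·10 + 0.0766·51 = 46.3291
  x_2 = 0.0871·9 + 0.0836·20 + 1.0814·62 + 0.0902·16 + 0.0731·42 + 0.0841·10 + 0.0444·51 = 77.1273
  x_3 = 0.0937·9 + 0.1048·20 + 0.0990·62 + 1.0978·16 + 0.1080·42 + 0.0610·10 + 0.1199·51 = 37.9024
  x_4 = 0.1256·9 + 0.0887·20 + 0.0565·62 + 0.1035·16 + 1.0890·42 + 0.1119·10 + 0.0596·51 = 57.9612
  x_5 = 0.1704·9 + 0.1169·20 + 0.0645·62 + 0.0824·16 + 0.1500·42 + 1.1664·10 + 0.0445·51 = 29.4186
  x_6 = 0.0889·9 + 0.1390·20 + 0.0764·62 + 0.0643·16 + 0.0670·42 + 0.0973·10 + 1.0546·51 = 66.9191

29.4186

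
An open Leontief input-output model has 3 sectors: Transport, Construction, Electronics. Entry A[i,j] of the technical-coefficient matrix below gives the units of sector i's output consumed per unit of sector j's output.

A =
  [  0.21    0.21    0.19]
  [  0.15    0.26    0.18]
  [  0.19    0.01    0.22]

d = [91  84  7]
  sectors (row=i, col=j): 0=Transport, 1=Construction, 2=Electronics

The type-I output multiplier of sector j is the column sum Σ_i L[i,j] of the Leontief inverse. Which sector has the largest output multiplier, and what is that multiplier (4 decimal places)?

Form M = I − A:
  [  0.79   -0.21   -0.19]
  [ -0.15    0.74   -0.18]
  [ -0.19   -0.01    0.78]
Leontief inverse L = M⁻¹:
  [  1.4537    0.4186    0.4507]
  [  0.3820    1.4656    0.4313]
  [  0.3590    0.1208    1.3974]
Total output x = L · d:
  x_0 = 1.4537·91 + 0.4186·84 + 0.4507·7 = 170.6075
  x_1 = 0.3820·91 + 1.4656·84 + 0.4313·7 = 160.8896
  x_2 = 0.3590·91 + 0.1208·84 + 1.3974·7 = 52.5953
Output multipliers (column sums of L):
  Transport: 2.1947
  Construction: 2.0050
  Electronics: 2.2793

Electronics (2.2793)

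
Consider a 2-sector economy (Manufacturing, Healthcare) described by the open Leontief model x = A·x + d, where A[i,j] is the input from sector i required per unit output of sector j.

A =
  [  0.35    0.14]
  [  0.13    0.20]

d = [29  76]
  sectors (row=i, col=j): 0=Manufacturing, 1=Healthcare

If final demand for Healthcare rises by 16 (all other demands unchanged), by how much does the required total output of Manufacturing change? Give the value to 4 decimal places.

4.4639

Form M = I − A:
  [  0.65   -0.14]
  [ -0.13    0.80]
Leontief inverse L = M⁻¹:
  [  1.5943    0.2790]
  [  0.2591    1.2953]
Total output x = L · d:
  x_0 = 1.5943·29 + 0.2790·76 = 67.4372
  x_1 = 0.2591·29 + 1.2953·76 = 105.9585
Δx_0 = L[0,1] · Δd_1 = 0.2790 · 16 = 4.4639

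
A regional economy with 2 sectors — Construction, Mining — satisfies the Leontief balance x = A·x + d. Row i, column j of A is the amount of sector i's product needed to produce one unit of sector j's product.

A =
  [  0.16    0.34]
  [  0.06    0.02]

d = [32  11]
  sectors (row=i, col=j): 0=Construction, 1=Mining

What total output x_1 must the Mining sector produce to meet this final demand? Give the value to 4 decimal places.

13.9013

Form M = I − A:
  [  0.84   -0.34]
  [ -0.06    0.98]
Leontief inverse L = M⁻¹:
  [  1.2207    0.4235]
  [  0.0747    1.0463]
Total output x = L · d:
  x_0 = 1.2207·32 + 0.4235·11 = 43.7220
  x_1 = 0.0747·32 + 1.0463·11 = 13.9013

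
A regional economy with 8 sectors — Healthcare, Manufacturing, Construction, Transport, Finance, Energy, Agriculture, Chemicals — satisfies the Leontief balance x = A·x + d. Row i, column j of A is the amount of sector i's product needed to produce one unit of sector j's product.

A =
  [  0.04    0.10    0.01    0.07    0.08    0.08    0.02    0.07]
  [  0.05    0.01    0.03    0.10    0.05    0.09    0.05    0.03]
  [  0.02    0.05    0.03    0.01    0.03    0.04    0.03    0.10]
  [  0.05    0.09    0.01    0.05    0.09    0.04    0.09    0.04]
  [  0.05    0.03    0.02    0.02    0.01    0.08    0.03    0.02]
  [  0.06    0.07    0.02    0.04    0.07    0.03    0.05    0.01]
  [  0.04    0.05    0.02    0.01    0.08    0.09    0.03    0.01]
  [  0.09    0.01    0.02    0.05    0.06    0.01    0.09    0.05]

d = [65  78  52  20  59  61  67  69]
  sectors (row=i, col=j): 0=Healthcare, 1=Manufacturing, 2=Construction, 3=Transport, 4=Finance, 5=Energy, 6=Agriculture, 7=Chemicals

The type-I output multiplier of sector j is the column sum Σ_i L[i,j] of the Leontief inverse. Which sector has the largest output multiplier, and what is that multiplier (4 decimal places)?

Form M = I − A:
  [  0.96   -0.10   -0.01   -0.07   -0.08   -0.08   -0.02   -0.07]
  [ -0.05    0.99   -0.03   -0.10   -0.05   -0.09   -0.05   -0.03]
  [ -0.02   -0.05    0.97   -0.01   -0.03   -0.04   -0.03   -0.10]
  [ -0.05   -0.09   -0.01    0.95   -0.09   -0.04   -0.09   -0.04]
  [ -0.05   -0.03   -0.02   -0.02    0.99   -0.08   -0.03   -0.02]
  [ -0.06   -0.07   -0.02   -0.04   -0.07    0.97   -0.05   -0.01]
  [ -0.04   -0.05   -0.02   -0.01   -0.08   -0.09    0.97   -0.01]
  [ -0.09   -0.01   -0.02   -0.05   -0.06   -0.01   -0.09    0.95]
Leontief inverse L = M⁻¹:
  [  1.0806    0.1367    0.0248    0.1078    0.1241    0.1240    0.0592    0.0956]
  [  0.0833    1.0488    0.0419    0.1279    0.0915    0.1270    0.0833    0.0532]
  [  0.0477    0.0708    1.0401    0.0328    0.0584    0.0660    0.0561    0.1191]
  [  0.0870    0.1257    0.0244    1.0837    0.1327    0.0876    0.1241    0.0636]
  [  0.0713    0.0539    0.0281    0.0398    1.0365    0.1041    0.0495    0.0350]
  [  0.0872    0.0991    0.0309    0.0666    0.1024    1.0670    0.0750    0.0298]
  [  0.0659    0.0765    0.0304    0.0331    0.1084    0.1220    1.0523    0.0265]
  [  0.1205    0.0438    0.0309    0.0756    0.0977    0.0485    0.1178    1.0731]
Total output x = L · d:
  x_0 = 1.0806·65 + 0.1367·78 + 0.0248·52 + 0.1078·20 + 0.1241·59 + 0.1240·61 + 0.0592·67 + 0.0956·69 = 109.7902
  x_1 = 0.0833·65 + 1.0488·78 + 0.0419·52 + 0.1279·20 + 0.0915·59 + 0.1270·61 + 0.0833·67 + 0.0532·69 = 114.3553
  x_2 = 0.0477·65 + 0.0708·78 + 1.0401·52 + 0.0328·20 + 0.0584·59 + 0.0660·61 + 0.0561·67 + 0.1191·69 = 82.8159
  x_3 = 0.0870·65 + 0.1257·78 + 0.0244·52 + 1.0837·20 + 0.1327·59 + 0.0876·61 + 0.1241·67 + 0.0636·69 = 64.2769
  x_4 = 0.0713·65 + 0.0539·78 + 0.0281·52 + 0.0398·20 + 1.0365·59 + 0.1041·61 + 0.0495·67 + 0.0350·69 = 84.3296
  x_5 = 0.0872·65 + 0.0991·78 + 0.0309·52 + 0.0666·20 + 0.1024·59 + 1.0670·61 + 0.0750·67 + 0.0298·69 = 94.5431
  x_6 = 0.0659·65 + 0.0765·78 + 0.0304·52 + 0.0331·20 + 0.1084·59 + 0.1220·61 + 1.0523·67 + 0.0265·69 = 98.6743
  x_7 = 0.1205·65 + 0.0438·78 + 0.0309·52 + 0.0756·20 + 0.0977·59 + 0.0485·61 + 0.1178·67 + 1.0731·69 = 105.0323
Output multipliers (column sums of L):
  Healthcare: 1.6436
  Manufacturing: 1.6552
  Construction: 1.2515
  Transport: 1.5673
  Finance: 1.7517
  Energy: 1.7462
  Agriculture: 1.6173
  Chemicals: 1.4960

Finance (1.7517)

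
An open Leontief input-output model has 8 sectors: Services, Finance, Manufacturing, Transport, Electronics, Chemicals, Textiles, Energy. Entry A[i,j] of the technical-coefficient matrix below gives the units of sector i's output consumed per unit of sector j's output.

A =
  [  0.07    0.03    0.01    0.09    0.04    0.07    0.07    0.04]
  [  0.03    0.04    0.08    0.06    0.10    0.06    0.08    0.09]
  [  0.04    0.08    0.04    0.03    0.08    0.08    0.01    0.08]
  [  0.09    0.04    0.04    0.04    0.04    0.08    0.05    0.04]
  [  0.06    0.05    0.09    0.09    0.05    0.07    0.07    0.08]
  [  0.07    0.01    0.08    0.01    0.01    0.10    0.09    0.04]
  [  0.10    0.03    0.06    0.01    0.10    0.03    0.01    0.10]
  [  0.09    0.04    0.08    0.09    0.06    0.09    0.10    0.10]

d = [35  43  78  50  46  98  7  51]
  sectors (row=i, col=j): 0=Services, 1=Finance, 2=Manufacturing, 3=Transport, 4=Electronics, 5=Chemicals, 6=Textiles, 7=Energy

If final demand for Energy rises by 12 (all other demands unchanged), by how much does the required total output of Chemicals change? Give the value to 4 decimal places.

1.1229

Form M = I − A:
  [  0.93   -0.03   -0.01   -0.09   -0.04   -0.07   -0.07   -0.04]
  [ -0.03    0.96   -0.08   -0.06   -0.10   -0.06   -0.08   -0.09]
  [ -0.04   -0.08    0.96   -0.03   -0.08   -0.08   -0.01   -0.08]
  [ -0.09   -0.04   -0.04    0.96   -0.04   -0.08   -0.05   -0.04]
  [ -0.06   -0.05   -0.09   -0.09    0.95   -0.07   -0.07   -0.08]
  [ -0.07   -0.01   -0.08   -0.01   -0.01    0.90   -0.09   -0.04]
  [ -0.10   -0.03   -0.06   -0.01   -0.10   -0.03    0.99   -0.10]
  [ -0.09   -0.04   -0.08   -0.09   -0.06   -0.09   -0.10    0.90]
Leontief inverse L = M⁻¹:
  [  1.1290    0.0586    0.0558    0.1304    0.0836    0.1280    0.1187    0.0931]
  [  0.1049    1.0833    0.1459    0.1160    0.1627    0.1379    0.1433    0.1676]
  [  0.0988    0.1140    1.0959    0.0783    0.1294    0.1462    0.0680    0.1422]
  [  0.1463    0.0697    0.0859    1.0816    0.0841    0.1391    0.0995    0.0939]
  [  0.1363    0.0933    0.1535    0.1453    1.1128    0.1500    0.1341    0.1560]
  [  0.1250    0.0391    0.1240    0.0453    0.0539    1.1565    0.1339    0.0936]
  [  0.1605    0.0659    0.1121    0.0640    0.1494    0.0960    1.0669    0.1626]
  [  0.1804    0.0886    0.1531    0.1546    0.1317    0.1821    0.1751    1.1877]
Total output x = L · d:
  x_0 = 1.1290·35 + 0.0586·43 + 0.0558·78 + 0.1304·50 + 0.0836·46 + 0.1280·98 + 0.1187·7 + 0.0931·51 = 74.8767
  x_1 = 0.1049·35 + 1.0833·43 + 0.1459·78 + 0.1160·50 + 0.1627·46 + 0.1379·98 + 0.1433·7 + 0.1676·51 = 97.9814
  x_2 = 0.0988·35 + 0.1140·43 + 1.0959·78 + 0.0783·50 + 0.1294·46 + 0.1462·98 + 0.0680·7 + 0.1422·51 = 125.7713
  x_3 = 0.1463·35 + 0.0697·43 + 0.0859·78 + 1.0816·50 + 0.0841·46 + 0.1391·98 + 0.0995·7 + 0.0939·51 = 91.8797
  x_4 = 0.1363·35 + 0.0933·43 + 0.1535·78 + 0.1453·50 + 1.1128·46 + 0.1500·98 + 0.1341·7 + 0.1560·51 = 102.7975
  x_5 = 0.1250·35 + 0.0391·43 + 0.1240·78 + 0.0453·50 + 0.0539·46 + 1.1565·98 + 0.1339·7 + 0.0936·51 = 139.5210
  x_6 = 0.1605·35 + 0.0659·43 + 0.1121·78 + 0.0640·50 + 0.1494·46 + 0.0960·98 + 1.0669·7 + 0.1626·51 = 52.4327
  x_7 = 0.1804·35 + 0.0886·43 + 0.1531·78 + 0.1546·50 + 0.1317·46 + 0.1821·98 + 0.1751·7 + 1.1877·51 = 115.5078
Δx_5 = L[5,7] · Δd_7 = 0.0936 · 12 = 1.1229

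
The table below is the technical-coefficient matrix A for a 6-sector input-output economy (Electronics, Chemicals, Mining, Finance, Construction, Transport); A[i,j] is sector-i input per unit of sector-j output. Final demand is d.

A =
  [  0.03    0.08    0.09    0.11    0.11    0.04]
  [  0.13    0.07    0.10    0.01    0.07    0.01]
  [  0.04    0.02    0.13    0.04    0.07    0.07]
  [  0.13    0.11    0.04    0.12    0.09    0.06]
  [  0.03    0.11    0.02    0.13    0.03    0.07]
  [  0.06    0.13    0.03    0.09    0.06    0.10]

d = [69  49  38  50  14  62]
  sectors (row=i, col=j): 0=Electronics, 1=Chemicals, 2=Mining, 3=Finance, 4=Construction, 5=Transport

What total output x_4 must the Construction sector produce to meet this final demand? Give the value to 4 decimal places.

Form M = I − A:
  [  0.97   -0.08   -0.09   -0.11   -0.11   -0.04]
  [ -0.13    0.93   -0.10   -0.01   -0.07   -0.01]
  [ -0.04   -0.02    0.87   -0.04   -0.07   -0.07]
  [ -0.13   -0.11   -0.04    0.88   -0.09   -0.06]
  [ -0.03   -0.11   -0.02   -0.13    0.97   -0.07]
  [ -0.06   -0.13   -0.03   -0.09   -0.06    0.90]
Leontief inverse L = M⁻¹:
  [  1.0914    0.1499    0.1451    0.1782    0.1669    0.0863]
  [  0.1717    1.1215    0.1539    0.0636    0.1202    0.0457]
  [  0.0811    0.0724    1.1769    0.0928    0.1148    0.1111]
  [  0.2044    0.1975    0.1069    1.2047    0.1639    0.1127]
  [  0.0914    0.1746    0.0668    0.1874    1.0828    0.1079]
  [  0.1268    0.2058    0.0863    0.1571    0.1209    1.1456]
Total output x = L · d:
  x_0 = 1.0914·69 + 0.1499·49 + 0.1451·38 + 0.1782·50 + 0.1669·14 + 0.0863·62 = 104.7658
  x_1 = 0.1717·69 + 1.1215·49 + 0.1539·38 + 0.0636·50 + 0.1202·14 + 0.0457·62 = 80.3474
  x_2 = 0.0811·69 + 0.0724·49 + 1.1769·38 + 0.0928·50 + 0.1148·14 + 0.1111·62 = 66.9930
  x_3 = 0.2044·69 + 0.1975·49 + 0.1069·38 + 1.2047·50 + 0.1639·14 + 0.1127·62 = 97.3580
  x_4 = 0.0914·69 + 0.1746·49 + 0.0668·38 + 0.1874·50 + 1.0828·14 + 0.1079·62 = 48.6246
  x_5 = 0.1268·69 + 0.2058·49 + 0.0863·38 + 0.1571·50 + 0.1209·14 + 1.1456·62 = 102.6895

48.6246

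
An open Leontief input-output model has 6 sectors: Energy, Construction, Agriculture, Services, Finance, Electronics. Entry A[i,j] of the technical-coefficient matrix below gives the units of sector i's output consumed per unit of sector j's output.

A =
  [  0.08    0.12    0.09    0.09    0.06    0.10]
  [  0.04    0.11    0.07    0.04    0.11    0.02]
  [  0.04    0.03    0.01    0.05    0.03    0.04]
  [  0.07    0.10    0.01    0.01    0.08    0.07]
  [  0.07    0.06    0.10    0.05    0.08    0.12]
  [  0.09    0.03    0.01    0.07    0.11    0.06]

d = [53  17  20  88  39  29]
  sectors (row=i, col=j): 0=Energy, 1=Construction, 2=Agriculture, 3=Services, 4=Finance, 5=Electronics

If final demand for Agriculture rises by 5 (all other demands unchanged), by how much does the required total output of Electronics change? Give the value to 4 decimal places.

0.2322

Form M = I − A:
  [  0.92   -0.12   -0.09   -0.09   -0.06   -0.10]
  [ -0.04    0.89   -0.07   -0.04   -0.11   -0.02]
  [ -0.04   -0.03    0.99   -0.05   -0.03   -0.04]
  [ -0.07   -0.10   -0.01    0.99   -0.08   -0.07]
  [ -0.07   -0.06   -0.10   -0.05    0.92   -0.12]
  [ -0.09   -0.03   -0.01   -0.07   -0.11    0.94]
Leontief inverse L = M⁻¹:
  [  1.1366    0.1871    0.1328    0.1354    0.1314    0.1574]
  [  0.0790    1.1589    0.1068    0.0720    0.1611    0.0635]
  [  0.0629    0.0567    1.0270    0.0673    0.0579    0.0640]
  [  0.1083    0.1457    0.0449    1.0425    0.1298    0.1107]
  [  0.1219    0.1143    0.1372    0.0926    1.1419    0.1739]
  [  0.1343    0.0797    0.0464    0.1044    0.1616    1.1102]
Total output x = L · d:
  x_0 = 1.1366·53 + 0.1871·17 + 0.1328·20 + 0.1354·88 + 0.1314·39 + 0.1574·29 = 87.6748
  x_1 = 0.0790·53 + 1.1589·17 + 0.1068·20 + 0.0720·88 + 0.1611·39 + 0.0635·29 = 40.4848
  x_2 = 0.0629·53 + 0.0567·17 + 1.0270·20 + 0.0673·88 + 0.0579·39 + 0.0640·29 = 34.8769
  x_3 = 0.1083·53 + 0.1457·17 + 0.0449·20 + 1.0425·88 + 0.1298·39 + 0.1107·29 = 109.1322
  x_4 = 0.1219·53 + 0.1143·17 + 0.1372·20 + 0.0926·88 + 1.1419·39 + 0.1739·29 = 68.8717
  x_5 = 0.1343·53 + 0.0797·17 + 0.0464·20 + 0.1044·88 + 0.1616·39 + 1.1102·29 = 57.0949
Δx_5 = L[5,2] · Δd_2 = 0.0464 · 5 = 0.2322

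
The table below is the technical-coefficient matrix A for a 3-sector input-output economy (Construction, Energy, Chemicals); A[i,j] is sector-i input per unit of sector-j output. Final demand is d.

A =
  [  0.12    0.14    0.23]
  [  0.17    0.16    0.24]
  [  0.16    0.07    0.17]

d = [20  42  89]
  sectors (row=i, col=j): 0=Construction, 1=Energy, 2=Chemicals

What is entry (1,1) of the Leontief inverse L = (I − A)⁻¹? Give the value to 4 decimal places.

Form M = I − A:
  [  0.88   -0.14   -0.23]
  [ -0.17    0.84   -0.24]
  [ -0.16   -0.07    0.83]
Leontief inverse L = M⁻¹:
  [  1.2601    0.2450    0.4200]
  [  0.3324    1.2845    0.4635]
  [  0.2709    0.1556    1.3249]
Total output x = L · d:
  x_0 = 1.2601·20 + 0.2450·42 + 0.4200·89 = 72.8736
  x_1 = 0.3324·20 + 1.2845·42 + 0.4635·89 = 101.8531
  x_2 = 0.2709·20 + 0.1556·42 + 1.3249·89 = 129.8669

L[1,1] = 1.2845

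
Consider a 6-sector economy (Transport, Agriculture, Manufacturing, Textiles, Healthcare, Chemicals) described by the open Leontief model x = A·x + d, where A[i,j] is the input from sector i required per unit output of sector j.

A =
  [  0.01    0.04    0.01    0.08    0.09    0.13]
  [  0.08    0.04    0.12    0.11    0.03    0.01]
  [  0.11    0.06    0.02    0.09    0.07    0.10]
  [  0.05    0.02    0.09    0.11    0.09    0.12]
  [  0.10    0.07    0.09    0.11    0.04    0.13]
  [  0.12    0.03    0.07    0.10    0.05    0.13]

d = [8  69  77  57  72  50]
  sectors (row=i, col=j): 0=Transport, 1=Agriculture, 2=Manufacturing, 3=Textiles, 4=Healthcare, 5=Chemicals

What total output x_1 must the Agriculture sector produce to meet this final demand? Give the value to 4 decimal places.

107.6850

Form M = I − A:
  [  0.99   -0.04   -0.01   -0.08   -0.09   -0.13]
  [ -0.08    0.96   -0.12   -0.11   -0.03   -0.01]
  [ -0.11   -0.06    0.98   -0.09   -0.07   -0.10]
  [ -0.05   -0.02   -0.09    0.89   -0.09   -0.12]
  [ -0.10   -0.07   -0.09   -0.11    0.96   -0.13]
  [ -0.12   -0.03   -0.07   -0.10   -0.05    0.87]
Leontief inverse L = M⁻¹:
  [  1.0682    0.0674    0.0598    0.1500    0.1315    0.2076]
  [  0.1321    1.0696    0.1624    0.1801    0.0791    0.0874]
  [  0.1714    0.0929    1.0745    0.1724    0.1235    0.1924]
  [  0.1238    0.0572    0.1481    1.2003    0.1484    0.2239]
  [  0.1769    0.1093    0.1529    0.2083    1.1048    0.2391]
  [  0.1901    0.0665    0.1261    0.1907    0.1114    1.2360]
Total output x = L · d:
  x_0 = 1.0682·8 + 0.0674·69 + 0.0598·77 + 0.1500·57 + 0.1315·72 + 0.2076·50 = 46.2043
  x_1 = 0.1321·8 + 1.0696·69 + 0.1624·77 + 0.1801·57 + 0.0791·72 + 0.0874·50 = 107.6850
  x_2 = 0.1714·8 + 0.0929·69 + 1.0745·77 + 0.1724·57 + 0.1235·72 + 0.1924·50 = 118.8562
  x_3 = 0.1238·8 + 0.0572·69 + 0.1481·77 + 1.2003·57 + 0.1484·72 + 0.2239·50 = 106.6414
  x_4 = 0.1769·8 + 0.1093·69 + 0.1529·77 + 0.2083·57 + 1.1048·72 + 0.2391·50 = 124.0962
  x_5 = 0.1901·8 + 0.0665·69 + 0.1261·77 + 0.1907·57 + 0.1114·72 + 1.2360·50 = 96.5103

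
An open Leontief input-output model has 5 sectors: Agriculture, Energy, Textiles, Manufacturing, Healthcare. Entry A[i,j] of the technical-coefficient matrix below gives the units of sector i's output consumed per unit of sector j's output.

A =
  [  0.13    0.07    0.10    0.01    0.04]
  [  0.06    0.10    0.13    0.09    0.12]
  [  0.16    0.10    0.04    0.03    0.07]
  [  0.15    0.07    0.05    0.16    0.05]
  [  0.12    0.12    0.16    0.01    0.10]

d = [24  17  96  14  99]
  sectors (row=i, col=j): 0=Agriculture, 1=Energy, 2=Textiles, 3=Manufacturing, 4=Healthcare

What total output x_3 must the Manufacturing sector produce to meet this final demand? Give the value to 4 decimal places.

48.5420

Form M = I − A:
  [  0.87   -0.07   -0.10   -0.01   -0.04]
  [ -0.06    0.90   -0.13   -0.09   -0.12]
  [ -0.16   -0.10    0.96   -0.03   -0.07]
  [ -0.15   -0.07   -0.05    0.84   -0.05]
  [ -0.12   -0.12   -0.16   -0.01    0.90]
Leontief inverse L = M⁻¹:
  [  1.2048    0.1252    0.1583    0.0344    0.0845]
  [  0.1719    1.1848    0.2173    0.1390    0.1902]
  [  0.2435    0.1637    1.1129    0.0616    0.1226]
  [  0.2576    0.1431    0.1275    1.2147    0.1079]
  [  0.2297    0.2054    0.2493    0.0476    1.1707]
Total output x = L · d:
  x_0 = 1.2048·24 + 0.1252·17 + 0.1583·96 + 0.0344·14 + 0.0845·99 = 55.0871
  x_1 = 0.1719·24 + 1.1848·17 + 0.2173·96 + 0.1390·14 + 0.1902·99 = 65.9063
  x_2 = 0.2435·24 + 0.1637·17 + 1.1129·96 + 0.0616·14 + 0.1226·99 = 128.4651
  x_3 = 0.2576·24 + 0.1431·17 + 0.1275·96 + 1.2147·14 + 0.1079·99 = 48.5420
  x_4 = 0.2297·24 + 0.2054·17 + 0.2493·96 + 0.0476·14 + 1.1707·99 = 149.5101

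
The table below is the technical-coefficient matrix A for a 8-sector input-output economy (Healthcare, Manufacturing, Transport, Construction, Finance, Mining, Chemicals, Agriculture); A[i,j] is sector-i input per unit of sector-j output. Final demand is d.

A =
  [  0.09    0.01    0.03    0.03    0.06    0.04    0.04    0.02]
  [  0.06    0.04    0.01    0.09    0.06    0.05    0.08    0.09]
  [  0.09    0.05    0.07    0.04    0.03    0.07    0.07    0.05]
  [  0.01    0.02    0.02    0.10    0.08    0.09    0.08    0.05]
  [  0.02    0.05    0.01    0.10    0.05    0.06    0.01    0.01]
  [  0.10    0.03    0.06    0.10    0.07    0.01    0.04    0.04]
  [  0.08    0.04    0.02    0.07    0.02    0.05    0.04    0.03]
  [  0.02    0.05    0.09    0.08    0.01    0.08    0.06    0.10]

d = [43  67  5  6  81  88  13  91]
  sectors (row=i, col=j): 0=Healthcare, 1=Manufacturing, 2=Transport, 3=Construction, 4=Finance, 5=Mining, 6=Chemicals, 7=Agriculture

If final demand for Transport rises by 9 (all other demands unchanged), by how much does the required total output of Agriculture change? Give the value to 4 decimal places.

Form M = I − A:
  [  0.91   -0.01   -0.03   -0.03   -0.06   -0.04   -0.04   -0.02]
  [ -0.06    0.96   -0.01   -0.09   -0.06   -0.05   -0.08   -0.09]
  [ -0.09   -0.05    0.93   -0.04   -0.03   -0.07   -0.07   -0.05]
  [ -0.01   -0.02   -0.02    0.90   -0.08   -0.09   -0.08   -0.05]
  [ -0.02   -0.05   -0.01   -0.10    0.95   -0.06   -0.01   -0.01]
  [ -0.10   -0.03   -0.06   -0.10   -0.07    0.99   -0.04   -0.04]
  [ -0.08   -0.04   -0.02   -0.07   -0.02   -0.05    0.96   -0.03]
  [ -0.02   -0.05   -0.09   -0.08   -0.01   -0.08   -0.06    0.90]
Leontief inverse L = M⁻¹:
  [  1.1222    0.0271    0.0486    0.0681    0.0866    0.0681    0.0645    0.0403]
  [  0.1027    1.0682    0.0407    0.1550    0.0994    0.0977    0.1224    0.1295]
  [  0.1408    0.0772    1.1016    0.0980    0.0684    0.1132    0.1117    0.0870]
  [  0.0502    0.0470    0.0478    1.1644    0.1189    0.1336    0.1186    0.0844]
  [  0.0466    0.0675    0.0270    0.1458    1.0808    0.0907    0.0389    0.0347]
  [  0.1408    0.0550    0.0865    0.1560    0.1084    1.0553    0.0794    0.0729]
  [  0.1149    0.0586    0.0413    0.1148    0.0512    0.0828    1.0715    0.0570]
  [  0.0699    0.0814    0.1285    0.1466    0.0499    0.1305    0.1089    1.1461]
Total output x = L · d:
  x_0 = 1.1222·43 + 0.0271·67 + 0.0486·5 + 0.0681·6 + 0.0866·81 + 0.0681·88 + 0.0645·13 + 0.0403·91 = 68.2299
  x_1 = 0.1027·43 + 1.0682·67 + 0.0407·5 + 0.1550·6 + 0.0994·81 + 0.0977·88 + 0.1224·13 + 0.1295·91 = 107.1438
  x_2 = 0.1408·43 + 0.0772·67 + 1.1016·5 + 0.0980·6 + 0.0684·81 + 0.1132·88 + 0.1117·13 + 0.0870·91 = 42.1910
  x_3 = 0.0502·43 + 0.0470·67 + 0.0478·5 + 1.1644·6 + 0.1189·81 + 0.1336·88 + 0.1186·13 + 0.0844·91 = 43.1458
  x_4 = 0.0466·43 + 0.0675·67 + 0.0270·5 + 0.1458·6 + 1.0808·81 + 0.0907·88 + 0.0389·13 + 0.0347·91 = 106.7355
  x_5 = 0.1408·43 + 0.0550·67 + 0.0865·5 + 0.1560·6 + 0.1084·81 + 1.0553·88 + 0.0794·13 + 0.0729·91 = 120.4200
  x_6 = 0.1149·43 + 0.0586·67 + 0.0413·5 + 0.1148·6 + 0.0512·81 + 0.0828·88 + 1.0715·13 + 0.0570·91 = 40.3127
  x_7 = 0.0699·43 + 0.0814·67 + 0.1285·5 + 0.1466·6 + 0.0499·81 + 0.1305·88 + 0.1089·13 + 1.1461·91 = 131.2115
Δx_7 = L[7,2] · Δd_2 = 0.1285 · 9 = 1.1564

1.1564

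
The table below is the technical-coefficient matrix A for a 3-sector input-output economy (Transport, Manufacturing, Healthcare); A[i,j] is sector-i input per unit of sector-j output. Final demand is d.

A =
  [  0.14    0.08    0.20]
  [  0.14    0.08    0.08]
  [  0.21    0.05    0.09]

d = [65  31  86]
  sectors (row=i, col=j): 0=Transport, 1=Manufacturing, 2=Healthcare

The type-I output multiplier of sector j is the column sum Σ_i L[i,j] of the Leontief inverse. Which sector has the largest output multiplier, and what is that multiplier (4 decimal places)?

Form M = I − A:
  [  0.86   -0.08   -0.20]
  [ -0.14    0.92   -0.08]
  [ -0.21   -0.05    0.91]
Leontief inverse L = M⁻¹:
  [  1.2530    0.1245    0.2863]
  [  0.2168    1.1137    0.1456]
  [  0.3011    0.0899    1.1730]
Total output x = L · d:
  x_0 = 1.2530·65 + 0.1245·31 + 0.2863·86 = 109.9276
  x_1 = 0.2168·65 + 1.1137·31 + 0.1456·86 = 61.1397
  x_2 = 0.3011·65 + 0.0899·31 + 1.1730·86 = 123.2327
Output multipliers (column sums of L):
  Transport: 1.7709
  Manufacturing: 1.3282
  Healthcare: 1.6049

Transport (1.7709)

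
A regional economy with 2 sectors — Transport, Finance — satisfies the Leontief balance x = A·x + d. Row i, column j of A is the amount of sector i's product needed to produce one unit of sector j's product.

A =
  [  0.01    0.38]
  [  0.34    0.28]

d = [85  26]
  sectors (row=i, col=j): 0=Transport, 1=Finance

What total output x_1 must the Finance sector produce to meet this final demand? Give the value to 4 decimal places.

93.6258

Form M = I − A:
  [  0.99   -0.38]
  [ -0.34    0.72]
Leontief inverse L = M⁻¹:
  [  1.2337    0.6511]
  [  0.5826    1.6964]
Total output x = L · d:
  x_0 = 1.2337·85 + 0.6511·26 = 121.7958
  x_1 = 0.5826·85 + 1.6964·26 = 93.6258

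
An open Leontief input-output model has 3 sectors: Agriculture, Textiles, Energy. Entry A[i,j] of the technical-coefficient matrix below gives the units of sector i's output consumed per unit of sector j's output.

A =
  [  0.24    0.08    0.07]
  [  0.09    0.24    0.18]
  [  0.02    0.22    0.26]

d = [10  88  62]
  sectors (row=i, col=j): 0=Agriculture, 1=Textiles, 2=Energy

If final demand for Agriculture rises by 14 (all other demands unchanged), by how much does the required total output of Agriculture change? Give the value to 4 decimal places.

Form M = I − A:
  [  0.76   -0.08   -0.07]
  [ -0.09    0.76   -0.18]
  [ -0.02   -0.22    0.74]
Leontief inverse L = M⁻¹:
  [  1.3431    0.1916    0.1737]
  [  0.1803    1.4412    0.3676]
  [  0.0899    0.4336    1.4653]
Total output x = L · d:
  x_0 = 1.3431·10 + 0.1916·88 + 0.1737·62 = 41.0623
  x_1 = 0.1803·10 + 1.4412·88 + 0.3676·62 = 151.4204
  x_2 = 0.0899·10 + 0.4336·88 + 1.4653·62 = 129.9104
Δx_0 = L[0,0] · Δd_0 = 1.3431 · 14 = 18.8028

18.8028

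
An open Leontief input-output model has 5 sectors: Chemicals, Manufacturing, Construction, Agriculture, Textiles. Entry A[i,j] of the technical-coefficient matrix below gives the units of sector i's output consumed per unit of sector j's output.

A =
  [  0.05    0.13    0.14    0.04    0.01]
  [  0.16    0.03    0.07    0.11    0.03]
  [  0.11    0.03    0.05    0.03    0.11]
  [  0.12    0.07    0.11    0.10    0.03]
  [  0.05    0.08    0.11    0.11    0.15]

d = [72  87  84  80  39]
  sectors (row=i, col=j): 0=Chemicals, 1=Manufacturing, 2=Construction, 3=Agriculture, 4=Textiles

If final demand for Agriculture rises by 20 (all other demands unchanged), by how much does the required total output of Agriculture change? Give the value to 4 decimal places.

Form M = I − A:
  [  0.95   -0.13   -0.14   -0.04   -0.01]
  [ -0.16    0.97   -0.07   -0.11   -0.03]
  [ -0.11   -0.03    0.95   -0.03   -0.11]
  [ -0.12   -0.07   -0.11    0.90   -0.03]
  [ -0.05   -0.08   -0.11   -0.11    0.85]
Leontief inverse L = M⁻¹:
  [  1.1154    0.1652    0.1914    0.0818    0.0466]
  [  0.2209    1.0812    0.1375    0.1544    0.0640]
  [  0.1573    0.0728    1.1068    0.0711    0.1502]
  [  0.1895    0.1196    0.1778    1.1486    0.0700]
  [  0.1313    0.1364    0.1904    0.1772    1.2137]
Total output x = L · d:
  x_0 = 1.1154·72 + 0.1652·87 + 0.1914·84 + 0.0818·80 + 0.0466·39 = 119.1215
  x_1 = 0.2209·72 + 1.0812·87 + 0.1375·84 + 0.1544·80 + 0.0640·39 = 136.3645
  x_2 = 0.1573·72 + 0.0728·87 + 1.1068·84 + 0.0711·80 + 0.1502·39 = 122.1824
  x_3 = 0.1895·72 + 0.1196·87 + 0.1778·84 + 1.1486·80 + 0.0700·39 = 133.6055
  x_4 = 0.1313·72 + 0.1364·87 + 0.1904·84 + 0.1772·80 + 1.2137·39 = 98.8258
Δx_3 = L[3,3] · Δd_3 = 1.1486 · 20 = 22.9726

22.9726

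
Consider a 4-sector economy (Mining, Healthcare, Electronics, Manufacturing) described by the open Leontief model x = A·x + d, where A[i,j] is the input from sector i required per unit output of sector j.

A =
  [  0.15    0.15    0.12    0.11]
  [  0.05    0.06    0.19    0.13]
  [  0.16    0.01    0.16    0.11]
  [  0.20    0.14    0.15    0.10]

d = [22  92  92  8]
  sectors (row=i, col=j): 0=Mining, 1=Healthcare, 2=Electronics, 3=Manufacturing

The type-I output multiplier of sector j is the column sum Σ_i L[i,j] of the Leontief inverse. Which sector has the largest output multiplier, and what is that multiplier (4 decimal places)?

Electronics (2.2209)

Form M = I − A:
  [  0.85   -0.15   -0.12   -0.11]
  [ -0.05    0.94   -0.19   -0.13]
  [ -0.16   -0.01    0.84   -0.11]
  [ -0.20   -0.14   -0.15    0.90]
Leontief inverse L = M⁻¹:
  [  1.2975    0.2440    0.2813    0.2282]
  [  0.1797    1.1293    0.3212    0.2243]
  [  0.2972    0.0920    1.2908    0.2074]
  [  0.3658    0.2452    0.3276    1.2313]
Total output x = L · d:
  x_0 = 1.2975·22 + 0.2440·92 + 0.2813·92 + 0.2282·8 = 78.7000
  x_1 = 0.1797·22 + 1.1293·92 + 0.3212·92 + 0.2243·8 = 139.1937
  x_2 = 0.2972·22 + 0.0920·92 + 1.2908·92 + 0.2074·8 = 135.4165
  x_3 = 0.3658·22 + 0.2452·92 + 0.3276·92 + 1.2313·8 = 70.5996
Output multipliers (column sums of L):
  Mining: 2.1401
  Healthcare: 1.7106
  Electronics: 2.2209
  Manufacturing: 1.8912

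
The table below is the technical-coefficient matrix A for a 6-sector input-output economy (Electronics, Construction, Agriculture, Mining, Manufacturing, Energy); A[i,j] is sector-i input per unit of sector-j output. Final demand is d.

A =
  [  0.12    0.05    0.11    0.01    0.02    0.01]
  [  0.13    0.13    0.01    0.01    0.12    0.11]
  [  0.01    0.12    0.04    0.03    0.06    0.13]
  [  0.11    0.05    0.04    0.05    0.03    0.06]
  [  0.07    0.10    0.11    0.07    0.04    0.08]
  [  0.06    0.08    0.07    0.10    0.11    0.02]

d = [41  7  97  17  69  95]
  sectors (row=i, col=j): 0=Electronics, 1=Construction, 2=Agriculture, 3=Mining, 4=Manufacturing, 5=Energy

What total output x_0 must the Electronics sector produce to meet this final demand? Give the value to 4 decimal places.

71.0526

Form M = I − A:
  [  0.88   -0.05   -0.11   -0.01   -0.02   -0.01]
  [ -0.13    0.87   -0.01   -0.01   -0.12   -0.11]
  [ -0.01   -0.12    0.96   -0.03   -0.06   -0.13]
  [ -0.11   -0.05   -0.04    0.95   -0.03   -0.06]
  [ -0.07   -0.10   -0.11   -0.07    0.96   -0.08]
  [ -0.06   -0.08   -0.07   -0.10   -0.11    0.98]
Leontief inverse L = M⁻¹:
  [  1.1634    0.0988    0.1449    0.0268    0.0520    0.0481]
  [  0.2112    1.2101    0.0715    0.0479    0.1806    0.1651]
  [  0.0691    0.1862    1.0803    0.0640    0.1147    0.1782]
  [  0.1610    0.0978    0.0784    1.0725    0.0648    0.0940]
  [  0.1369    0.1740    0.1573    0.1034    1.0951    0.1375]
  [  0.1252    0.1476    0.1175    0.1312    0.1556    1.0746]
Total output x = L · d:
  x_0 = 1.1634·41 + 0.0988·7 + 0.1449·97 + 0.0268·17 + 0.0520·69 + 0.0481·95 = 71.0526
  x_1 = 0.2112·41 + 1.2101·7 + 0.0715·97 + 0.0479·17 + 0.1806·69 + 0.1651·95 = 53.0299
  x_2 = 0.0691·41 + 0.1862·7 + 1.0803·97 + 0.0640·17 + 0.1147·69 + 0.1782·95 = 134.8532
  x_3 = 0.1610·41 + 0.0978·7 + 0.0784·97 + 1.0725·17 + 0.0648·69 + 0.0940·95 = 46.5189
  x_4 = 0.1369·41 + 0.1740·7 + 0.1573·97 + 0.1034·17 + 1.0951·69 + 0.1375·95 = 112.4756
  x_5 = 0.1252·41 + 0.1476·7 + 0.1175·97 + 0.1312·17 + 0.1556·69 + 1.0746·95 = 132.6219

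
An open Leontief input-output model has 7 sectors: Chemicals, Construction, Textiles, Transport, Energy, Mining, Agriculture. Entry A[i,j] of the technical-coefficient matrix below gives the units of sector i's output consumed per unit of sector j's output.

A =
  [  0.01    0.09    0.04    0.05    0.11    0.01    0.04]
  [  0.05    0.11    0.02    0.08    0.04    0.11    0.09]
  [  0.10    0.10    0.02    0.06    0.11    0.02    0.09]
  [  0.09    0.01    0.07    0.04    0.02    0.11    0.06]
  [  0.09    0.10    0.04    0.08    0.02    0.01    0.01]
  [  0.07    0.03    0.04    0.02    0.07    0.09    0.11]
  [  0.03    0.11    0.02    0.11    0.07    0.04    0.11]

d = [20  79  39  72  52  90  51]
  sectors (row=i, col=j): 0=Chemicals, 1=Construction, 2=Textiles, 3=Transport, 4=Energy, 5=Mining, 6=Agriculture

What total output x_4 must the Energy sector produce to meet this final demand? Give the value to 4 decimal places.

Form M = I − A:
  [  0.99   -0.09   -0.04   -0.05   -0.11   -0.01   -0.04]
  [ -0.05    0.89   -0.02   -0.08   -0.04   -0.11   -0.09]
  [ -0.10   -0.10    0.98   -0.06   -0.11   -0.02   -0.09]
  [ -0.09   -0.01   -0.07    0.96   -0.02   -0.11   -0.06]
  [ -0.09   -0.10   -0.04   -0.08    0.98   -0.01   -0.01]
  [ -0.07   -0.03   -0.04   -0.02   -0.07    0.91   -0.11]
  [ -0.03   -0.11   -0.02   -0.11   -0.07   -0.04    0.89]
Leontief inverse L = M⁻¹:
  [  1.0505    0.1417    0.0617    0.0925    0.1416    0.0463    0.0813]
  [  0.1022    1.1770    0.0518    0.1361    0.0916    0.1690    0.1600]
  [  0.1497    0.1732    1.0510    0.1197    0.1598    0.0685    0.1488]
  [  0.1312    0.0629    0.0950    1.0815    0.0687    0.1476    0.1138]
  [  0.1257    0.1481    0.0628    0.1180    1.0573    0.0489    0.0528]
  [  0.1133    0.0916    0.0658    0.0701    0.1179    1.1298    0.1667]
  [  0.0826    0.1777    0.0517    0.1687    0.1166    0.0969    1.1752]
Total output x = L · d:
  x_0 = 1.0505·20 + 0.1417·79 + 0.0617·39 + 0.0925·72 + 0.1416·52 + 0.0463·90 + 0.0813·51 = 56.9560
  x_1 = 0.1022·20 + 1.1770·79 + 0.0518·39 + 0.1361·72 + 0.0916·52 + 0.1690·90 + 0.1600·51 = 134.9868
  x_2 = 0.1497·20 + 0.1732·79 + 1.0510·39 + 0.1197·72 + 0.1598·52 + 0.0685·90 + 0.1488·51 = 88.3460
  x_3 = 0.1312·20 + 0.0629·79 + 0.0950·39 + 1.0815·72 + 0.0687·52 + 0.1476·90 + 0.1138·51 = 111.8288
  x_4 = 0.1257·20 + 0.1481·79 + 0.0628·39 + 0.1180·72 + 1.0573·52 + 0.0489·90 + 0.0528·51 = 87.2294
  x_5 = 0.1133·20 + 0.0916·79 + 0.0658·39 + 0.0701·72 + 0.1179·52 + 1.1298·90 + 0.1667·51 = 133.4240
  x_6 = 0.0826·20 + 0.1777·79 + 0.0517·39 + 0.1687·72 + 0.1166·52 + 0.0969·90 + 1.1752·51 = 104.5712

87.2294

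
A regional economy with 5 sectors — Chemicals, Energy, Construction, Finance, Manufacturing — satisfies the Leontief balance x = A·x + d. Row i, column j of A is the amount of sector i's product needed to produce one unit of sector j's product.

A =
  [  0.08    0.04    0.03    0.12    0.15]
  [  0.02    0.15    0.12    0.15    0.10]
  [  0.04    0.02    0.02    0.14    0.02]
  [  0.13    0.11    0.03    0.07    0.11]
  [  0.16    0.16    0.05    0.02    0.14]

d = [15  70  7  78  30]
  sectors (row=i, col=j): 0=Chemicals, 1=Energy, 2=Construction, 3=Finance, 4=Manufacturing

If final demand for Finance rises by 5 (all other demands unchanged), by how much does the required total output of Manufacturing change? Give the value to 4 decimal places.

0.5879

Form M = I − A:
  [  0.92   -0.04   -0.03   -0.12   -0.15]
  [ -0.02    0.85   -0.12   -0.15   -0.10]
  [ -0.04   -0.02    0.98   -0.14   -0.02]
  [ -0.13   -0.11   -0.03    0.93   -0.11]
  [ -0.16   -0.16   -0.05   -0.02    0.86]
Leontief inverse L = M⁻¹:
  [  1.1611    0.1260    0.0690    0.1857    0.2425]
  [  0.1044    1.2550    0.1746    0.2465    0.1997]
  [  0.0840    0.0647    1.0399    0.1793    0.0693]
  [  0.2064    0.1995    0.0766    1.1501    0.2081]
  [  0.2451    0.2653    0.1076    0.1176    1.2539]
Total output x = L · d:
  x_0 = 1.1611·15 + 0.1260·70 + 0.0690·7 + 0.1857·78 + 0.2425·30 = 48.4809
  x_1 = 0.1044·15 + 1.2550·70 + 0.1746·7 + 0.2465·78 + 0.1997·30 = 115.8546
  x_2 = 0.0840·15 + 0.0647·70 + 1.0399·7 + 0.1793·78 + 0.0693·30 = 29.1312
  x_3 = 0.2064·15 + 0.1995·70 + 0.0766·7 + 1.1501·78 + 0.2081·30 = 113.5458
  x_4 = 0.2451·15 + 0.2653·70 + 0.1076·7 + 0.1176·78 + 1.2539·30 = 69.7920
Δx_4 = L[4,3] · Δd_3 = 0.1176 · 5 = 0.5879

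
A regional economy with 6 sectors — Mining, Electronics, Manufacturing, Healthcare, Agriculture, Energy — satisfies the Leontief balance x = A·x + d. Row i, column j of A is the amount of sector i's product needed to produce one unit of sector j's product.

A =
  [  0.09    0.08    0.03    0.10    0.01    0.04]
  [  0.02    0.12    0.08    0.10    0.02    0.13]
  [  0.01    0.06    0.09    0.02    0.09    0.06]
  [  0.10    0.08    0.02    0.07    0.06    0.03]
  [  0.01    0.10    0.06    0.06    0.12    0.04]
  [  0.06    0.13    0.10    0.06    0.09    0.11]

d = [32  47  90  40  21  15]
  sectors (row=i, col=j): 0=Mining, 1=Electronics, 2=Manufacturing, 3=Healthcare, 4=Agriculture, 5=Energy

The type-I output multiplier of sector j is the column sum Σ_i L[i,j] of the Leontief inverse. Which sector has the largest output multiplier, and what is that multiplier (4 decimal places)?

Form M = I − A:
  [  0.91   -0.08   -0.03   -0.10   -0.01   -0.04]
  [ -0.02    0.88   -0.08   -0.10   -0.02   -0.13]
  [ -0.01   -0.06    0.91   -0.02   -0.09   -0.06]
  [ -0.10   -0.08   -0.02    0.93   -0.06   -0.03]
  [ -0.01   -0.10   -0.06   -0.06    0.88   -0.04]
  [ -0.06   -0.13   -0.10   -0.06   -0.09    0.89]
Leontief inverse L = M⁻¹:
  [  1.1243    0.1364    0.0639    0.1448    0.0406    0.0815]
  [  0.0588    1.2025    0.1374    0.1559    0.0727    0.1961]
  [  0.0292    0.1150    1.1312    0.0550    0.1328    0.1022]
  [  0.1321    0.1385    0.0551    1.1162    0.0937    0.0717]
  [  0.0350    0.1657    0.1048    0.1049    1.1675    0.0888]
  [  0.1001    0.2238    0.1658    0.1246    0.1527    1.1830]
Total output x = L · d:
  x_0 = 1.1243·32 + 0.1364·47 + 0.0639·90 + 0.1448·40 + 0.0406·21 + 0.0815·15 = 56.0039
  x_1 = 0.0588·32 + 1.2025·47 + 0.1374·90 + 0.1559·40 + 0.0727·21 + 0.1961·15 = 81.4716
  x_2 = 0.0292·32 + 0.1150·47 + 1.1312·90 + 0.0550·40 + 0.1328·21 + 0.1022·15 = 114.6648
  x_3 = 0.1321·32 + 0.1385·47 + 0.0551·90 + 1.1162·40 + 0.0937·21 + 0.0717·15 = 63.3887
  x_4 = 0.0350·32 + 0.1657·47 + 0.1048·90 + 0.1049·40 + 1.1675·21 + 0.0888·15 = 48.3791
  x_5 = 0.1001·32 + 0.2238·47 + 0.1658·90 + 0.1246·40 + 0.1527·21 + 1.1830·15 = 54.5792
Output multipliers (column sums of L):
  Mining: 1.4795
  Electronics: 1.9818
  Manufacturing: 1.6581
  Healthcare: 1.7014
  Agriculture: 1.6601
  Energy: 1.7233

Electronics (1.9818)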